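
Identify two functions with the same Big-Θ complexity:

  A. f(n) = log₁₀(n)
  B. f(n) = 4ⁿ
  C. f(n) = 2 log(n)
A and C

Examining each function:
  A. log₁₀(n) is O(log n)
  B. 4ⁿ is O(4ⁿ)
  C. 2 log(n) is O(log n)

Functions A and C both have the same complexity class.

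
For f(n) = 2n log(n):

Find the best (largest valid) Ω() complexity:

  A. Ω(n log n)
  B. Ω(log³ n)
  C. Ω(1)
A

f(n) = 2n log(n) is Ω(n log n).
All listed options are valid Big-Ω bounds (lower bounds),
but Ω(n log n) is the tightest (largest valid bound).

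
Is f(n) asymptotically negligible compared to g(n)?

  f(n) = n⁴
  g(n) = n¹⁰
True

f(n) = n⁴ is O(n⁴), and g(n) = n¹⁰ is O(n¹⁰).
Since O(n⁴) grows strictly slower than O(n¹⁰), f(n) = o(g(n)) is true.
This means lim(n→∞) f(n)/g(n) = 0.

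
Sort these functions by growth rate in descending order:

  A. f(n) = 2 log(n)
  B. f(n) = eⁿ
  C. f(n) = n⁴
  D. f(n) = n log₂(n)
B > C > D > A

Comparing growth rates:
B = eⁿ is O(eⁿ)
C = n⁴ is O(n⁴)
D = n log₂(n) is O(n log n)
A = 2 log(n) is O(log n)

Therefore, the order from fastest to slowest is: B > C > D > A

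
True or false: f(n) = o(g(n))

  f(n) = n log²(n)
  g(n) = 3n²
True

f(n) = n log²(n) is O(n log² n), and g(n) = 3n² is O(n²).
Since O(n log² n) grows strictly slower than O(n²), f(n) = o(g(n)) is true.
This means lim(n→∞) f(n)/g(n) = 0.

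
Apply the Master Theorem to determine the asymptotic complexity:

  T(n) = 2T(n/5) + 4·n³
Θ(n³)

Master Theorem: a = 2, b = 5, f(n) = 4·n³.
Compute the critical exponent d = log₅(2) = 0.431.
Compare f(n) = Θ(n³) against n^d:
  k = 3 > d = 0.431, so f(n) = Ω(n^(d+ε)) — Case 3.
  Regularity: a·(n/b)^3/n^3 = a/b^3 = 2/125 < 1 ✓.
  The top-level work dominates: T(n) = Θ(f(n)) = Θ(n³).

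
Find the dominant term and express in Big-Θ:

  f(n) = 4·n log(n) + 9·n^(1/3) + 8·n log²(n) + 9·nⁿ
Θ(nⁿ)

Order the terms by growth rate: 9·n^(1/3) ≺ 4·n log(n) ≺ 8·n log²(n) ≺ 9·nⁿ.
The fastest-growing term 9·nⁿ dominates as n → ∞; dropping its constant factor gives Θ(nⁿ).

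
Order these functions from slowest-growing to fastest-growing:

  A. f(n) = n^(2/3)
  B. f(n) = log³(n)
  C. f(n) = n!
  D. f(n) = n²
B < A < D < C

Comparing growth rates:
B = log³(n) is O(log³ n)
A = n^(2/3) is O(n^(2/3))
D = n² is O(n²)
C = n! is O(n!)

Therefore, the order from slowest to fastest is: B < A < D < C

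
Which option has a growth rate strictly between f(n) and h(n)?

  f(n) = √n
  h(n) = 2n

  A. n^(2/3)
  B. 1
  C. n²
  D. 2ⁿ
A

We need g(n) with √n = o(g(n)) and g(n) = o(2n), i.e. O(√n) ≺ g ≺ O(n).
Check each option:
  A. n^(2/3) — O(n^(2/3)) is strictly between O(√n) and O(n) ✓
  B. 1 — O(1) does not grow strictly faster than f(n)
  C. n² — O(n²) does not grow strictly slower than h(n)
  D. 2ⁿ — O(2ⁿ) does not grow strictly slower than h(n)

Only option A (n^(2/3)) lies strictly between.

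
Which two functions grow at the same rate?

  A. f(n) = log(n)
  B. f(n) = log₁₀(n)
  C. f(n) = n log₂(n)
A and B

Examining each function:
  A. log(n) is O(log n)
  B. log₁₀(n) is O(log n)
  C. n log₂(n) is O(n log n)

Functions A and B both have the same complexity class.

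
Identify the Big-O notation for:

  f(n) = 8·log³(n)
O(log³ n)

The dominant term in 8·log³(n) is 8·log³(n), which is Θ(log³ n).
Constants are absorbed, so the tightest bound is O(log³ n).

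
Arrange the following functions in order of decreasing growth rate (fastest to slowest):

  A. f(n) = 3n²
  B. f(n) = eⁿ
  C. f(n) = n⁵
B > C > A

Comparing growth rates:
B = eⁿ is O(eⁿ)
C = n⁵ is O(n⁵)
A = 3n² is O(n²)

Therefore, the order from fastest to slowest is: B > C > A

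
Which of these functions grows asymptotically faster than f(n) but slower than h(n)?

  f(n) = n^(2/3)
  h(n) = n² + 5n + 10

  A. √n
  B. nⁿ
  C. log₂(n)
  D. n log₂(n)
D

We need g(n) with n^(2/3) = o(g(n)) and g(n) = o(n² + 5n + 10), i.e. O(n^(2/3)) ≺ g ≺ O(n²).
Check each option:
  A. √n — O(√n) does not grow strictly faster than f(n)
  B. nⁿ — O(nⁿ) does not grow strictly slower than h(n)
  C. log₂(n) — O(log n) does not grow strictly faster than f(n)
  D. n log₂(n) — O(n log n) is strictly between O(n^(2/3)) and O(n²) ✓

Only option D (n log₂(n)) lies strictly between.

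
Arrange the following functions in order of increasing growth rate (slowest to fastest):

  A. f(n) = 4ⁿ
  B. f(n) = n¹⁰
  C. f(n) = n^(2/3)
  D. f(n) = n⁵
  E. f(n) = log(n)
E < C < D < B < A

Comparing growth rates:
E = log(n) is O(log n)
C = n^(2/3) is O(n^(2/3))
D = n⁵ is O(n⁵)
B = n¹⁰ is O(n¹⁰)
A = 4ⁿ is O(4ⁿ)

Therefore, the order from slowest to fastest is: E < C < D < B < A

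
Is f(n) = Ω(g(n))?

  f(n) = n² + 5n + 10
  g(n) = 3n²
True

f(n) = n² + 5n + 10 and g(n) = 3n² are both O(n²).
Big-Ω permits equal growth rates (f ≥ c·g for some c > 0), so f(n) = Ω(g(n)) is true.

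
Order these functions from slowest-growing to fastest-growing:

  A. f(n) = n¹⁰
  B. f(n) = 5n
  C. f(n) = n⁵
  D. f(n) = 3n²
B < D < C < A

Comparing growth rates:
B = 5n is O(n)
D = 3n² is O(n²)
C = n⁵ is O(n⁵)
A = n¹⁰ is O(n¹⁰)

Therefore, the order from slowest to fastest is: B < D < C < A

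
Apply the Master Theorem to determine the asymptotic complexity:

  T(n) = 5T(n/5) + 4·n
Θ(n log n)

Master Theorem: a = 5, b = 5, f(n) = 4·n.
Compute the critical exponent d = log₅(5) = 1.
Compare f(n) = Θ(n) against n^d:
  k = 1 = d, so f(n) = Θ(n^d) — Case 2.
  Work is balanced across levels: T(n) = Θ(n^d log n) = Θ(n log n).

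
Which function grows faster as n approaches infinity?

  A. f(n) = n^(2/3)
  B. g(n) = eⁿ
B

f(n) = n^(2/3) is O(n^(2/3)), while g(n) = eⁿ is O(eⁿ).
Since O(eⁿ) grows faster than O(n^(2/3)), g(n) dominates.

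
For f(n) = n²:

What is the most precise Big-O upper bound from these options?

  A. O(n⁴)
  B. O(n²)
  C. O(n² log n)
B

f(n) = n² is O(n²).
All listed options are valid Big-O bounds (upper bounds),
but O(n²) is the tightest (smallest valid bound).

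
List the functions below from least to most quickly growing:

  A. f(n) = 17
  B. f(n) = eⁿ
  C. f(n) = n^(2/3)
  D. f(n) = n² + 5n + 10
A < C < D < B

Comparing growth rates:
A = 17 is O(1)
C = n^(2/3) is O(n^(2/3))
D = n² + 5n + 10 is O(n²)
B = eⁿ is O(eⁿ)

Therefore, the order from slowest to fastest is: A < C < D < B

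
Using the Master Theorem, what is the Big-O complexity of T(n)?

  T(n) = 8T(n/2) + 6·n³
Θ(n³ log n)

Master Theorem: a = 8, b = 2, f(n) = 6·n³.
Compute the critical exponent d = log₂(8) = 3.
Compare f(n) = Θ(n³) against n^d:
  k = 3 = d, so f(n) = Θ(n^d) — Case 2.
  Work is balanced across levels: T(n) = Θ(n^d log n) = Θ(n³ log n).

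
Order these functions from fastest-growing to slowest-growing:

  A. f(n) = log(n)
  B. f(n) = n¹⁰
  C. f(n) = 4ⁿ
C > B > A

Comparing growth rates:
C = 4ⁿ is O(4ⁿ)
B = n¹⁰ is O(n¹⁰)
A = log(n) is O(log n)

Therefore, the order from fastest to slowest is: C > B > A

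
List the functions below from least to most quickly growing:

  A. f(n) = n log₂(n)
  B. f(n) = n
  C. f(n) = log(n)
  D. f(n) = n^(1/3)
C < D < B < A

Comparing growth rates:
C = log(n) is O(log n)
D = n^(1/3) is O(n^(1/3))
B = n is O(n)
A = n log₂(n) is O(n log n)

Therefore, the order from slowest to fastest is: C < D < B < A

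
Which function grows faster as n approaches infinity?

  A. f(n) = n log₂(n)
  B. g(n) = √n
A

f(n) = n log₂(n) is O(n log n), while g(n) = √n is O(√n).
Since O(n log n) grows faster than O(√n), f(n) dominates.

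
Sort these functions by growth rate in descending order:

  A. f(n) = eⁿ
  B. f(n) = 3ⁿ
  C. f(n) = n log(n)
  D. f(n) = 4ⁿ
D > B > A > C

Comparing growth rates:
D = 4ⁿ is O(4ⁿ)
B = 3ⁿ is O(3ⁿ)
A = eⁿ is O(eⁿ)
C = n log(n) is O(n log n)

Therefore, the order from fastest to slowest is: D > B > A > C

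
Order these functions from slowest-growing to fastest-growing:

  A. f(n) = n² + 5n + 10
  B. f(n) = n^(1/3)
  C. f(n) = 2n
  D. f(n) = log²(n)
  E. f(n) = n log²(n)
D < B < C < E < A

Comparing growth rates:
D = log²(n) is O(log² n)
B = n^(1/3) is O(n^(1/3))
C = 2n is O(n)
E = n log²(n) is O(n log² n)
A = n² + 5n + 10 is O(n²)

Therefore, the order from slowest to fastest is: D < B < C < E < A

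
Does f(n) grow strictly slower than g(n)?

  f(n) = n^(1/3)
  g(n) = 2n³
True

f(n) = n^(1/3) is O(n^(1/3)), and g(n) = 2n³ is O(n³).
Since O(n^(1/3)) grows strictly slower than O(n³), f(n) = o(g(n)) is true.
This means lim(n→∞) f(n)/g(n) = 0.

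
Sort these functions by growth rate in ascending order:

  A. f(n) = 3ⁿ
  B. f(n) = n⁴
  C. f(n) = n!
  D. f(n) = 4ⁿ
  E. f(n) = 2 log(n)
E < B < A < D < C

Comparing growth rates:
E = 2 log(n) is O(log n)
B = n⁴ is O(n⁴)
A = 3ⁿ is O(3ⁿ)
D = 4ⁿ is O(4ⁿ)
C = n! is O(n!)

Therefore, the order from slowest to fastest is: E < B < A < D < C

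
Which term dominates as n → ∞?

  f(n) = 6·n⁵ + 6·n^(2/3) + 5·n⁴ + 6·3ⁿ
6·3ⁿ

Looking at each term:
  - 6·n⁵ is O(n⁵)
  - 6·n^(2/3) is O(n^(2/3))
  - 5·n⁴ is O(n⁴)
  - 6·3ⁿ is O(3ⁿ)

The term 6·3ⁿ (O(3ⁿ)) grows fastest and dominates all others.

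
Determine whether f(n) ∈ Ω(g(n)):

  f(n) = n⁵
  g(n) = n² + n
True

f(n) = n⁵ is O(n⁵), and g(n) = n² + n is O(n²).
Since O(n⁵) grows at least as fast as O(n²), f(n) = Ω(g(n)) is true.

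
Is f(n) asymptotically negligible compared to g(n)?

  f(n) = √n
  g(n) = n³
True

f(n) = √n is O(√n), and g(n) = n³ is O(n³).
Since O(√n) grows strictly slower than O(n³), f(n) = o(g(n)) is true.
This means lim(n→∞) f(n)/g(n) = 0.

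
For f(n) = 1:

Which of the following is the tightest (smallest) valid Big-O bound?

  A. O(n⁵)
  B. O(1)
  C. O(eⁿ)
B

f(n) = 1 is O(1).
All listed options are valid Big-O bounds (upper bounds),
but O(1) is the tightest (smallest valid bound).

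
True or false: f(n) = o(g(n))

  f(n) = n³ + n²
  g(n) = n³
False

f(n) = n³ + n² is O(n³), and g(n) = n³ is O(n³).
Since they have the same growth rate, f(n) = o(g(n)) is false.
(f = o(g) requires f to grow strictly slower, not equal.)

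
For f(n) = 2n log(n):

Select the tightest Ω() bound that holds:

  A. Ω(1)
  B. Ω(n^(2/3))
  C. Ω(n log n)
C

f(n) = 2n log(n) is Ω(n log n).
All listed options are valid Big-Ω bounds (lower bounds),
but Ω(n log n) is the tightest (largest valid bound).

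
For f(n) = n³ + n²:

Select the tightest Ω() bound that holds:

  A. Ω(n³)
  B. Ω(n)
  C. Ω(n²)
A

f(n) = n³ + n² is Ω(n³).
All listed options are valid Big-Ω bounds (lower bounds),
but Ω(n³) is the tightest (largest valid bound).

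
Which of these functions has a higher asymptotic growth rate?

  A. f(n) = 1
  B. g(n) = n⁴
B

f(n) = 1 is O(1), while g(n) = n⁴ is O(n⁴).
Since O(n⁴) grows faster than O(1), g(n) dominates.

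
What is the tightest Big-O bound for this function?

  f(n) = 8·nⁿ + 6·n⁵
O(nⁿ)

The dominant term in 8·nⁿ + 6·n⁵ is 8·nⁿ, which is Θ(nⁿ).
Lower-order terms (6·n⁵) are asymptotically negligible.
Constants are absorbed, so the tightest bound is O(nⁿ).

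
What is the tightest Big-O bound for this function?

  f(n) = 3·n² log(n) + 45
O(n² log n)

The dominant term in 3·n² log(n) + 45 is 3·n² log(n), which is Θ(n² log n).
Lower-order terms (45) are asymptotically negligible.
Constants are absorbed, so the tightest bound is O(n² log n).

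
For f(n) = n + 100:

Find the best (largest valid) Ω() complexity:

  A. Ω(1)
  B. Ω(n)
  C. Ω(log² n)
B

f(n) = n + 100 is Ω(n).
All listed options are valid Big-Ω bounds (lower bounds),
but Ω(n) is the tightest (largest valid bound).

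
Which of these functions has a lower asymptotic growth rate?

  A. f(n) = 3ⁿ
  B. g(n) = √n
B

f(n) = 3ⁿ is O(3ⁿ), while g(n) = √n is O(√n).
Since O(√n) grows slower than O(3ⁿ), g(n) is dominated.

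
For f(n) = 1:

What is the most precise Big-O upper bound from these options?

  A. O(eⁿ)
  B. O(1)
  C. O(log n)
B

f(n) = 1 is O(1).
All listed options are valid Big-O bounds (upper bounds),
but O(1) is the tightest (smallest valid bound).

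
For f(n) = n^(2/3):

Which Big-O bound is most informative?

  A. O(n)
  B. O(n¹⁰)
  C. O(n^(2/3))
C

f(n) = n^(2/3) is O(n^(2/3)).
All listed options are valid Big-O bounds (upper bounds),
but O(n^(2/3)) is the tightest (smallest valid bound).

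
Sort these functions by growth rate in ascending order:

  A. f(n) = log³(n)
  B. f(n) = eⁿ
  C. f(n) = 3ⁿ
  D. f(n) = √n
A < D < B < C

Comparing growth rates:
A = log³(n) is O(log³ n)
D = √n is O(√n)
B = eⁿ is O(eⁿ)
C = 3ⁿ is O(3ⁿ)

Therefore, the order from slowest to fastest is: A < D < B < C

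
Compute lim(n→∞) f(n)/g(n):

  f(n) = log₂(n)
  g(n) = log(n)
1/log(2)

Since log₂(n) and log(n) have the same growth rate (O(log n)),
the ratio converges to a constant: 1/log(2).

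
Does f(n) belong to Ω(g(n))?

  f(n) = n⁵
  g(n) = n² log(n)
True

f(n) = n⁵ is O(n⁵), and g(n) = n² log(n) is O(n² log n).
Since O(n⁵) grows at least as fast as O(n² log n), f(n) = Ω(g(n)) is true.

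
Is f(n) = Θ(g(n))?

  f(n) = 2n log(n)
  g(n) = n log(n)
True

f(n) = 2n log(n) and g(n) = n log(n) are both O(n log n).
Since they have the same asymptotic growth rate, f(n) = Θ(g(n)) is true.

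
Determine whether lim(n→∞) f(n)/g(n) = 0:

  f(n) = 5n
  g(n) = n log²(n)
True

f(n) = 5n is O(n), and g(n) = n log²(n) is O(n log² n).
Since O(n) grows strictly slower than O(n log² n), f(n) = o(g(n)) is true.
This means lim(n→∞) f(n)/g(n) = 0.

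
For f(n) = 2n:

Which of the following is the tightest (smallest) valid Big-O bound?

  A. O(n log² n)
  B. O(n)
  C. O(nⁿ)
B

f(n) = 2n is O(n).
All listed options are valid Big-O bounds (upper bounds),
but O(n) is the tightest (smallest valid bound).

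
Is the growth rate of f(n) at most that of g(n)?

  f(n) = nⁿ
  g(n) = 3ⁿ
False

f(n) = nⁿ is O(nⁿ), and g(n) = 3ⁿ is O(3ⁿ).
Since O(nⁿ) grows faster than O(3ⁿ), f(n) = O(g(n)) is false.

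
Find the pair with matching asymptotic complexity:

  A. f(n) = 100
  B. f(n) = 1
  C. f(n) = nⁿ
A and B

Examining each function:
  A. 100 is O(1)
  B. 1 is O(1)
  C. nⁿ is O(nⁿ)

Functions A and B both have the same complexity class.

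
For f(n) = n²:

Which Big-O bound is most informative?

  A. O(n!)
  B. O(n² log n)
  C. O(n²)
C

f(n) = n² is O(n²).
All listed options are valid Big-O bounds (upper bounds),
but O(n²) is the tightest (smallest valid bound).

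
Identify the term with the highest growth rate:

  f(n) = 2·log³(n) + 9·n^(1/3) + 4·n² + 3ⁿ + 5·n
3ⁿ

Looking at each term:
  - 2·log³(n) is O(log³ n)
  - 9·n^(1/3) is O(n^(1/3))
  - 4·n² is O(n²)
  - 3ⁿ is O(3ⁿ)
  - 5·n is O(n)

The term 3ⁿ (O(3ⁿ)) grows fastest and dominates all others.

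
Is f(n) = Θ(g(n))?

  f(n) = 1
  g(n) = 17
True

f(n) = 1 and g(n) = 17 are both O(1).
Since they have the same asymptotic growth rate, f(n) = Θ(g(n)) is true.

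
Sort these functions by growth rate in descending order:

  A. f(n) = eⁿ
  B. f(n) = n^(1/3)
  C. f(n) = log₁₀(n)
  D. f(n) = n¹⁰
A > D > B > C

Comparing growth rates:
A = eⁿ is O(eⁿ)
D = n¹⁰ is O(n¹⁰)
B = n^(1/3) is O(n^(1/3))
C = log₁₀(n) is O(log n)

Therefore, the order from fastest to slowest is: A > D > B > C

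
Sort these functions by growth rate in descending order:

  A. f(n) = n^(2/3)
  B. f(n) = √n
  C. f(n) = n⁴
C > A > B

Comparing growth rates:
C = n⁴ is O(n⁴)
A = n^(2/3) is O(n^(2/3))
B = √n is O(√n)

Therefore, the order from fastest to slowest is: C > A > B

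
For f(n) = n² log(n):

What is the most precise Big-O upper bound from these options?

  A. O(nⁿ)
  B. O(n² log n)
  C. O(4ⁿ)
B

f(n) = n² log(n) is O(n² log n).
All listed options are valid Big-O bounds (upper bounds),
but O(n² log n) is the tightest (smallest valid bound).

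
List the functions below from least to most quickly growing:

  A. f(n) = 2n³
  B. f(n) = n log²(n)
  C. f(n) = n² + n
B < C < A

Comparing growth rates:
B = n log²(n) is O(n log² n)
C = n² + n is O(n²)
A = 2n³ is O(n³)

Therefore, the order from slowest to fastest is: B < C < A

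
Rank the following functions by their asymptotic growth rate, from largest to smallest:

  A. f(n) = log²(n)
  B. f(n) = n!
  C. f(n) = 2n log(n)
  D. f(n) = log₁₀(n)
B > C > A > D

Comparing growth rates:
B = n! is O(n!)
C = 2n log(n) is O(n log n)
A = log²(n) is O(log² n)
D = log₁₀(n) is O(log n)

Therefore, the order from fastest to slowest is: B > C > A > D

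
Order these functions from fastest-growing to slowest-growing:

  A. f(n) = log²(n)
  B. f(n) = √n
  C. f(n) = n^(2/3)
C > B > A

Comparing growth rates:
C = n^(2/3) is O(n^(2/3))
B = √n is O(√n)
A = log²(n) is O(log² n)

Therefore, the order from fastest to slowest is: C > B > A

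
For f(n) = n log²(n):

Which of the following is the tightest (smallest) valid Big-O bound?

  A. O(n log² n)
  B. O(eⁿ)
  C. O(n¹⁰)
A

f(n) = n log²(n) is O(n log² n).
All listed options are valid Big-O bounds (upper bounds),
but O(n log² n) is the tightest (smallest valid bound).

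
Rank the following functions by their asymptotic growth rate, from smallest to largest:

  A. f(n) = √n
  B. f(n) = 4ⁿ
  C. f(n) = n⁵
A < C < B

Comparing growth rates:
A = √n is O(√n)
C = n⁵ is O(n⁵)
B = 4ⁿ is O(4ⁿ)

Therefore, the order from slowest to fastest is: A < C < B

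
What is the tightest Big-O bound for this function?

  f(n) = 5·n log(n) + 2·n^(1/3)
O(n log n)

The dominant term in 5·n log(n) + 2·n^(1/3) is 5·n log(n), which is Θ(n log n).
Lower-order terms (2·n^(1/3)) are asymptotically negligible.
Constants are absorbed, so the tightest bound is O(n log n).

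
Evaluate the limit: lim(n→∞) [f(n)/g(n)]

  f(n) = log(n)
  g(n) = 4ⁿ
0

Since log(n) (O(log n)) grows slower than 4ⁿ (O(4ⁿ)),
the ratio f(n)/g(n) → 0 as n → ∞.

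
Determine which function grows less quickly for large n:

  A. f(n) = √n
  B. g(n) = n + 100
A

f(n) = √n is O(√n), while g(n) = n + 100 is O(n).
Since O(√n) grows slower than O(n), f(n) is dominated.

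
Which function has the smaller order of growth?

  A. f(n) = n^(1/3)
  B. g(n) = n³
A

f(n) = n^(1/3) is O(n^(1/3)), while g(n) = n³ is O(n³).
Since O(n^(1/3)) grows slower than O(n³), f(n) is dominated.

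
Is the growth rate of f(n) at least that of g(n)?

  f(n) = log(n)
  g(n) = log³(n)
False

f(n) = log(n) is O(log n), and g(n) = log³(n) is O(log³ n).
Since O(log n) grows slower than O(log³ n), f(n) = Ω(g(n)) is false.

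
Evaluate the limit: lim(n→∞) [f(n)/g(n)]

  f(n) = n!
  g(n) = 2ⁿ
∞

Since n! (O(n!)) grows faster than 2ⁿ (O(2ⁿ)),
the ratio f(n)/g(n) → ∞ as n → ∞.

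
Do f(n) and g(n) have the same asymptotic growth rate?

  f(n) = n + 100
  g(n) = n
True

f(n) = n + 100 and g(n) = n are both O(n).
Since they have the same asymptotic growth rate, f(n) = Θ(g(n)) is true.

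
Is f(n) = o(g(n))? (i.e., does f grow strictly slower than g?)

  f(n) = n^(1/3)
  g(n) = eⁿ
True

f(n) = n^(1/3) is O(n^(1/3)), and g(n) = eⁿ is O(eⁿ).
Since O(n^(1/3)) grows strictly slower than O(eⁿ), f(n) = o(g(n)) is true.
This means lim(n→∞) f(n)/g(n) = 0.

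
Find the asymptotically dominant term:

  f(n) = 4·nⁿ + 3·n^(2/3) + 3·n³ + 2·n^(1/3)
4·nⁿ

Looking at each term:
  - 4·nⁿ is O(nⁿ)
  - 3·n^(2/3) is O(n^(2/3))
  - 3·n³ is O(n³)
  - 2·n^(1/3) is O(n^(1/3))

The term 4·nⁿ (O(nⁿ)) grows fastest and dominates all others.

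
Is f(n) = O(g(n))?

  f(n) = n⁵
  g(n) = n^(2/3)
False

f(n) = n⁵ is O(n⁵), and g(n) = n^(2/3) is O(n^(2/3)).
Since O(n⁵) grows faster than O(n^(2/3)), f(n) = O(g(n)) is false.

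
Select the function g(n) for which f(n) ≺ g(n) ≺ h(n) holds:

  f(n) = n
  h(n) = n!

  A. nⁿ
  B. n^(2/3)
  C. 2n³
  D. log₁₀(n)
C

We need g(n) with n = o(g(n)) and g(n) = o(n!), i.e. O(n) ≺ g ≺ O(n!).
Check each option:
  A. nⁿ — O(nⁿ) does not grow strictly slower than h(n)
  B. n^(2/3) — O(n^(2/3)) does not grow strictly faster than f(n)
  C. 2n³ — O(n³) is strictly between O(n) and O(n!) ✓
  D. log₁₀(n) — O(log n) does not grow strictly faster than f(n)

Only option C (2n³) lies strictly between.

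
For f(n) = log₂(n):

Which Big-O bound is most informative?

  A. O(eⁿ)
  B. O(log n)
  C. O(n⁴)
B

f(n) = log₂(n) is O(log n).
All listed options are valid Big-O bounds (upper bounds),
but O(log n) is the tightest (smallest valid bound).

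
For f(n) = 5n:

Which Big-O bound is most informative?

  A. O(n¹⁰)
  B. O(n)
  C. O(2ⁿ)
B

f(n) = 5n is O(n).
All listed options are valid Big-O bounds (upper bounds),
but O(n) is the tightest (smallest valid bound).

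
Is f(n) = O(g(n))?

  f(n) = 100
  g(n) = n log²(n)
True

f(n) = 100 is O(1), and g(n) = n log²(n) is O(n log² n).
Since O(1) ⊆ O(n log² n) (f grows no faster than g), f(n) = O(g(n)) is true.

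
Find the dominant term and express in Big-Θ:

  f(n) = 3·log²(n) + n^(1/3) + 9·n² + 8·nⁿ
Θ(nⁿ)

Order the terms by growth rate: 3·log²(n) ≺ n^(1/3) ≺ 9·n² ≺ 8·nⁿ.
The fastest-growing term 8·nⁿ dominates as n → ∞; dropping its constant factor gives Θ(nⁿ).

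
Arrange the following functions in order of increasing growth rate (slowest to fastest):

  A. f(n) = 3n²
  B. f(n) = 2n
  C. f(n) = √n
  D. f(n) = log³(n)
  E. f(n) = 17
E < D < C < B < A

Comparing growth rates:
E = 17 is O(1)
D = log³(n) is O(log³ n)
C = √n is O(√n)
B = 2n is O(n)
A = 3n² is O(n²)

Therefore, the order from slowest to fastest is: E < D < C < B < A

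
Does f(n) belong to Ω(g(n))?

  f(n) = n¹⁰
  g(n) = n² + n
True

f(n) = n¹⁰ is O(n¹⁰), and g(n) = n² + n is O(n²).
Since O(n¹⁰) grows at least as fast as O(n²), f(n) = Ω(g(n)) is true.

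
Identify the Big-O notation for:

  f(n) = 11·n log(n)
O(n log n)

The dominant term in 11·n log(n) is 11·n log(n), which is Θ(n log n).
Constants are absorbed, so the tightest bound is O(n log n).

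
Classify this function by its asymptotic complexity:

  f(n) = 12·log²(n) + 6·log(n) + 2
O(log² n)

The dominant term in 12·log²(n) + 6·log(n) + 2 is 12·log²(n), which is Θ(log² n).
Lower-order terms (6·log(n), 2) are asymptotically negligible.
Constants are absorbed, so the tightest bound is O(log² n).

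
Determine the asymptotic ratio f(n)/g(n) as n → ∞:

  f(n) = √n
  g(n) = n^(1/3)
∞

Since √n (O(√n)) grows faster than n^(1/3) (O(n^(1/3))),
the ratio f(n)/g(n) → ∞ as n → ∞.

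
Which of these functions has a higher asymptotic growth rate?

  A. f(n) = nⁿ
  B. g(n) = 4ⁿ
A

f(n) = nⁿ is O(nⁿ), while g(n) = 4ⁿ is O(4ⁿ).
Since O(nⁿ) grows faster than O(4ⁿ), f(n) dominates.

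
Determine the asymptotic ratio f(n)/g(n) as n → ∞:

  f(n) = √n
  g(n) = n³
0

Since √n (O(√n)) grows slower than n³ (O(n³)),
the ratio f(n)/g(n) → 0 as n → ∞.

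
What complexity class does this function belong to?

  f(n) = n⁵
O(n⁵)

The dominant term in n⁵ is n⁵, which is Θ(n⁵).
Constants are absorbed, so the tightest bound is O(n⁵).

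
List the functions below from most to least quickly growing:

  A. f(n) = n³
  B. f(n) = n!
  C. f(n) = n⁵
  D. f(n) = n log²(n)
B > C > A > D

Comparing growth rates:
B = n! is O(n!)
C = n⁵ is O(n⁵)
A = n³ is O(n³)
D = n log²(n) is O(n log² n)

Therefore, the order from fastest to slowest is: B > C > A > D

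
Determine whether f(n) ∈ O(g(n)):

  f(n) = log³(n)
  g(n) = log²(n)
False

f(n) = log³(n) is O(log³ n), and g(n) = log²(n) is O(log² n).
Since O(log³ n) grows faster than O(log² n), f(n) = O(g(n)) is false.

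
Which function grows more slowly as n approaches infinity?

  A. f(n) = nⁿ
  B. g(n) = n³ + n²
B

f(n) = nⁿ is O(nⁿ), while g(n) = n³ + n² is O(n³).
Since O(n³) grows slower than O(nⁿ), g(n) is dominated.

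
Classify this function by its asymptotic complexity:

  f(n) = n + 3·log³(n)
O(n)

The dominant term in n + 3·log³(n) is n, which is Θ(n).
Lower-order terms (3·log³(n)) are asymptotically negligible.
Constants are absorbed, so the tightest bound is O(n).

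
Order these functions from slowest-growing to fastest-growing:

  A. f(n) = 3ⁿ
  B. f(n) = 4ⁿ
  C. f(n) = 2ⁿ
C < A < B

Comparing growth rates:
C = 2ⁿ is O(2ⁿ)
A = 3ⁿ is O(3ⁿ)
B = 4ⁿ is O(4ⁿ)

Therefore, the order from slowest to fastest is: C < A < B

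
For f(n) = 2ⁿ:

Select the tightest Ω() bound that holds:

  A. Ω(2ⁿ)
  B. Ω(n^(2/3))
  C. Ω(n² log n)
A

f(n) = 2ⁿ is Ω(2ⁿ).
All listed options are valid Big-Ω bounds (lower bounds),
but Ω(2ⁿ) is the tightest (largest valid bound).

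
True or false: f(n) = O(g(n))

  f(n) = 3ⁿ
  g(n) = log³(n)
False

f(n) = 3ⁿ is O(3ⁿ), and g(n) = log³(n) is O(log³ n).
Since O(3ⁿ) grows faster than O(log³ n), f(n) = O(g(n)) is false.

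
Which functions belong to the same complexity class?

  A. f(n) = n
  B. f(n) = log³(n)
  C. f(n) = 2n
A and C

Examining each function:
  A. n is O(n)
  B. log³(n) is O(log³ n)
  C. 2n is O(n)

Functions A and C both have the same complexity class.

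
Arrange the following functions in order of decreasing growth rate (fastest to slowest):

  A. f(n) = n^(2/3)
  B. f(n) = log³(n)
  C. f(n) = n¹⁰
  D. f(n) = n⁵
C > D > A > B

Comparing growth rates:
C = n¹⁰ is O(n¹⁰)
D = n⁵ is O(n⁵)
A = n^(2/3) is O(n^(2/3))
B = log³(n) is O(log³ n)

Therefore, the order from fastest to slowest is: C > D > A > B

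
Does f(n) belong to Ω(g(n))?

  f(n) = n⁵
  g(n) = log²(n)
True

f(n) = n⁵ is O(n⁵), and g(n) = log²(n) is O(log² n).
Since O(n⁵) grows at least as fast as O(log² n), f(n) = Ω(g(n)) is true.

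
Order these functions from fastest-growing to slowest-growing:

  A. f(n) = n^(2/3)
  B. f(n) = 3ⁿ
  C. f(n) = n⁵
B > C > A

Comparing growth rates:
B = 3ⁿ is O(3ⁿ)
C = n⁵ is O(n⁵)
A = n^(2/3) is O(n^(2/3))

Therefore, the order from fastest to slowest is: B > C > A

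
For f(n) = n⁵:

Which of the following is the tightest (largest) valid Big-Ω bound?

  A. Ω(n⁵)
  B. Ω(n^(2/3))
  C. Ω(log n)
A

f(n) = n⁵ is Ω(n⁵).
All listed options are valid Big-Ω bounds (lower bounds),
but Ω(n⁵) is the tightest (largest valid bound).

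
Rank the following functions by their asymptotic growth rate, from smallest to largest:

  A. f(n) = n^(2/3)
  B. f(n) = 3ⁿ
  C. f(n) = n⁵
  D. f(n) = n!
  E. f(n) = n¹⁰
A < C < E < B < D

Comparing growth rates:
A = n^(2/3) is O(n^(2/3))
C = n⁵ is O(n⁵)
E = n¹⁰ is O(n¹⁰)
B = 3ⁿ is O(3ⁿ)
D = n! is O(n!)

Therefore, the order from slowest to fastest is: A < C < E < B < D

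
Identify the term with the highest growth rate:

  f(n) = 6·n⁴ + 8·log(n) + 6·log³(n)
6·n⁴

Looking at each term:
  - 6·n⁴ is O(n⁴)
  - 8·log(n) is O(log n)
  - 6·log³(n) is O(log³ n)

The term 6·n⁴ (O(n⁴)) grows fastest and dominates all others.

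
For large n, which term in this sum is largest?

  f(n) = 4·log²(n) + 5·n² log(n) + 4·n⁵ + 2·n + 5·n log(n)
4·n⁵

Looking at each term:
  - 4·log²(n) is O(log² n)
  - 5·n² log(n) is O(n² log n)
  - 4·n⁵ is O(n⁵)
  - 2·n is O(n)
  - 5·n log(n) is O(n log n)

The term 4·n⁵ (O(n⁵)) grows fastest and dominates all others.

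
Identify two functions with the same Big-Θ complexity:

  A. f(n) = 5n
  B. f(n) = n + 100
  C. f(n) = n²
A and B

Examining each function:
  A. 5n is O(n)
  B. n + 100 is O(n)
  C. n² is O(n²)

Functions A and B both have the same complexity class.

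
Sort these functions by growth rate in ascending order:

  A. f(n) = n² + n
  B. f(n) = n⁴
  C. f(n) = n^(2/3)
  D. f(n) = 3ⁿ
C < A < B < D

Comparing growth rates:
C = n^(2/3) is O(n^(2/3))
A = n² + n is O(n²)
B = n⁴ is O(n⁴)
D = 3ⁿ is O(3ⁿ)

Therefore, the order from slowest to fastest is: C < A < B < D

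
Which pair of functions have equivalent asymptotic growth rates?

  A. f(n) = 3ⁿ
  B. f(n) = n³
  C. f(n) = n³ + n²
B and C

Examining each function:
  A. 3ⁿ is O(3ⁿ)
  B. n³ is O(n³)
  C. n³ + n² is O(n³)

Functions B and C both have the same complexity class.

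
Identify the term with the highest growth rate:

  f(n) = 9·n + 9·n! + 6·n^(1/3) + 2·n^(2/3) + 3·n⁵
9·n!

Looking at each term:
  - 9·n is O(n)
  - 9·n! is O(n!)
  - 6·n^(1/3) is O(n^(1/3))
  - 2·n^(2/3) is O(n^(2/3))
  - 3·n⁵ is O(n⁵)

The term 9·n! (O(n!)) grows fastest and dominates all others.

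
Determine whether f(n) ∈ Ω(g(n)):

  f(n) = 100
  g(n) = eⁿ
False

f(n) = 100 is O(1), and g(n) = eⁿ is O(eⁿ).
Since O(1) grows slower than O(eⁿ), f(n) = Ω(g(n)) is false.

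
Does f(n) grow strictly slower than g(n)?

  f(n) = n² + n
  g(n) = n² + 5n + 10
False

f(n) = n² + n is O(n²), and g(n) = n² + 5n + 10 is O(n²).
Since they have the same growth rate, f(n) = o(g(n)) is false.
(f = o(g) requires f to grow strictly slower, not equal.)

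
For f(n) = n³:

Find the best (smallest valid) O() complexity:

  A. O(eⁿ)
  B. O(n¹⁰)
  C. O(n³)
C

f(n) = n³ is O(n³).
All listed options are valid Big-O bounds (upper bounds),
but O(n³) is the tightest (smallest valid bound).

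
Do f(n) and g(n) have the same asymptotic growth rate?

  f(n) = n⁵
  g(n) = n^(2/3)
False

f(n) = n⁵ is O(n⁵), and g(n) = n^(2/3) is O(n^(2/3)).
Since they have different growth rates, f(n) = Θ(g(n)) is false.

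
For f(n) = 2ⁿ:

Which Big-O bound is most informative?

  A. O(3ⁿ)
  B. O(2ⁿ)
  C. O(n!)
B

f(n) = 2ⁿ is O(2ⁿ).
All listed options are valid Big-O bounds (upper bounds),
but O(2ⁿ) is the tightest (smallest valid bound).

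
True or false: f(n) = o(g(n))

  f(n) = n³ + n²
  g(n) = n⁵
True

f(n) = n³ + n² is O(n³), and g(n) = n⁵ is O(n⁵).
Since O(n³) grows strictly slower than O(n⁵), f(n) = o(g(n)) is true.
This means lim(n→∞) f(n)/g(n) = 0.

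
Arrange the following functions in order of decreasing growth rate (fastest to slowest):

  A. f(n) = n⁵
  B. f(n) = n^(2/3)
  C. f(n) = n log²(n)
A > C > B

Comparing growth rates:
A = n⁵ is O(n⁵)
C = n log²(n) is O(n log² n)
B = n^(2/3) is O(n^(2/3))

Therefore, the order from fastest to slowest is: A > C > B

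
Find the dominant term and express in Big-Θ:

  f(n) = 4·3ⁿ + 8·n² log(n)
Θ(3ⁿ)

Order the terms by growth rate: 8·n² log(n) ≺ 4·3ⁿ.
The fastest-growing term 4·3ⁿ dominates as n → ∞; dropping its constant factor gives Θ(3ⁿ).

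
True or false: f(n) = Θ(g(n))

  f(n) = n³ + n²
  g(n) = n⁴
False

f(n) = n³ + n² is O(n³), and g(n) = n⁴ is O(n⁴).
Since they have different growth rates, f(n) = Θ(g(n)) is false.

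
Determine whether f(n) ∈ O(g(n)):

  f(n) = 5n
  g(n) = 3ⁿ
True

f(n) = 5n is O(n), and g(n) = 3ⁿ is O(3ⁿ).
Since O(n) ⊆ O(3ⁿ) (f grows no faster than g), f(n) = O(g(n)) is true.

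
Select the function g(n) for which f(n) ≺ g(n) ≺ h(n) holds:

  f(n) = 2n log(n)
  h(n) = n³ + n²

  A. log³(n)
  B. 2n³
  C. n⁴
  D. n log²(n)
D

We need g(n) with 2n log(n) = o(g(n)) and g(n) = o(n³ + n²), i.e. O(n log n) ≺ g ≺ O(n³).
Check each option:
  A. log³(n) — O(log³ n) does not grow strictly faster than f(n)
  B. 2n³ — O(n³) does not grow strictly slower than h(n)
  C. n⁴ — O(n⁴) does not grow strictly slower than h(n)
  D. n log²(n) — O(n log² n) is strictly between O(n log n) and O(n³) ✓

Only option D (n log²(n)) lies strictly between.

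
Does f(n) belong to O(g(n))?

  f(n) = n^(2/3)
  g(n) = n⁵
True

f(n) = n^(2/3) is O(n^(2/3)), and g(n) = n⁵ is O(n⁵).
Since O(n^(2/3)) ⊆ O(n⁵) (f grows no faster than g), f(n) = O(g(n)) is true.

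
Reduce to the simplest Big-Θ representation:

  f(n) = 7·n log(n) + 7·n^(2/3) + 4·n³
Θ(n³)

Order the terms by growth rate: 7·n^(2/3) ≺ 7·n log(n) ≺ 4·n³.
The fastest-growing term 4·n³ dominates as n → ∞; dropping its constant factor gives Θ(n³).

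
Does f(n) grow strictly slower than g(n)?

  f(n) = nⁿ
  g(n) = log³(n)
False

f(n) = nⁿ is O(nⁿ), and g(n) = log³(n) is O(log³ n).
Since O(nⁿ) grows faster than or equal to O(log³ n), f(n) = o(g(n)) is false.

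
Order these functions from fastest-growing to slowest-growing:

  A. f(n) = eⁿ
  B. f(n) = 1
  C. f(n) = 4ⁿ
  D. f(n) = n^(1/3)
C > A > D > B

Comparing growth rates:
C = 4ⁿ is O(4ⁿ)
A = eⁿ is O(eⁿ)
D = n^(1/3) is O(n^(1/3))
B = 1 is O(1)

Therefore, the order from fastest to slowest is: C > A > D > B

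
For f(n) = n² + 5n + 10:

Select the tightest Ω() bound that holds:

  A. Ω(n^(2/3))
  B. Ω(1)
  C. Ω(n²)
C

f(n) = n² + 5n + 10 is Ω(n²).
All listed options are valid Big-Ω bounds (lower bounds),
but Ω(n²) is the tightest (largest valid bound).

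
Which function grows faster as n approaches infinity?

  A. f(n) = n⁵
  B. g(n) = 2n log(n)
A

f(n) = n⁵ is O(n⁵), while g(n) = 2n log(n) is O(n log n).
Since O(n⁵) grows faster than O(n log n), f(n) dominates.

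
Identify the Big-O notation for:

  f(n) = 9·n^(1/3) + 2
O(n^(1/3))

The dominant term in 9·n^(1/3) + 2 is 9·n^(1/3), which is Θ(n^(1/3)).
Lower-order terms (2) are asymptotically negligible.
Constants are absorbed, so the tightest bound is O(n^(1/3)).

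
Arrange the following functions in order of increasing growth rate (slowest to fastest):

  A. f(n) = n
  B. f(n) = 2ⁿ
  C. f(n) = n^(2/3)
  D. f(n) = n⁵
C < A < D < B

Comparing growth rates:
C = n^(2/3) is O(n^(2/3))
A = n is O(n)
D = n⁵ is O(n⁵)
B = 2ⁿ is O(2ⁿ)

Therefore, the order from slowest to fastest is: C < A < D < B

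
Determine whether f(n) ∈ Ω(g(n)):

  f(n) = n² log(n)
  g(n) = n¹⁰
False

f(n) = n² log(n) is O(n² log n), and g(n) = n¹⁰ is O(n¹⁰).
Since O(n² log n) grows slower than O(n¹⁰), f(n) = Ω(g(n)) is false.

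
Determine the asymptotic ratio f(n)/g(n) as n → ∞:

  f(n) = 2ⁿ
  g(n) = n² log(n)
∞

Since 2ⁿ (O(2ⁿ)) grows faster than n² log(n) (O(n² log n)),
the ratio f(n)/g(n) → ∞ as n → ∞.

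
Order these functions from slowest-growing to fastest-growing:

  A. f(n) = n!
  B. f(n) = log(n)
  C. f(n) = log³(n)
B < C < A

Comparing growth rates:
B = log(n) is O(log n)
C = log³(n) is O(log³ n)
A = n! is O(n!)

Therefore, the order from slowest to fastest is: B < C < A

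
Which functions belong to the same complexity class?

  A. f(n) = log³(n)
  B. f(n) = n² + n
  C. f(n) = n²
B and C

Examining each function:
  A. log³(n) is O(log³ n)
  B. n² + n is O(n²)
  C. n² is O(n²)

Functions B and C both have the same complexity class.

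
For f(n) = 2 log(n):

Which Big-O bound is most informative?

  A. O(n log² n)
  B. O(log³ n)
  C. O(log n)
C

f(n) = 2 log(n) is O(log n).
All listed options are valid Big-O bounds (upper bounds),
but O(log n) is the tightest (smallest valid bound).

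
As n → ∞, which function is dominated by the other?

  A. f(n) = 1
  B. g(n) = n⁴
A

f(n) = 1 is O(1), while g(n) = n⁴ is O(n⁴).
Since O(1) grows slower than O(n⁴), f(n) is dominated.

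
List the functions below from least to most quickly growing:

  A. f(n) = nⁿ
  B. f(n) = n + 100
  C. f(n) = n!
B < C < A

Comparing growth rates:
B = n + 100 is O(n)
C = n! is O(n!)
A = nⁿ is O(nⁿ)

Therefore, the order from slowest to fastest is: B < C < A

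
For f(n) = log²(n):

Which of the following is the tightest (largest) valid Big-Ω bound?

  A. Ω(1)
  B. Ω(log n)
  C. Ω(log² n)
C

f(n) = log²(n) is Ω(log² n).
All listed options are valid Big-Ω bounds (lower bounds),
but Ω(log² n) is the tightest (largest valid bound).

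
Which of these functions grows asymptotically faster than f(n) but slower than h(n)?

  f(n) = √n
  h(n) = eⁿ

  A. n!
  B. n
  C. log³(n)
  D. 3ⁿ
B

We need g(n) with √n = o(g(n)) and g(n) = o(eⁿ), i.e. O(√n) ≺ g ≺ O(eⁿ).
Check each option:
  A. n! — O(n!) does not grow strictly slower than h(n)
  B. n — O(n) is strictly between O(√n) and O(eⁿ) ✓
  C. log³(n) — O(log³ n) does not grow strictly faster than f(n)
  D. 3ⁿ — O(3ⁿ) does not grow strictly slower than h(n)

Only option B (n) lies strictly between.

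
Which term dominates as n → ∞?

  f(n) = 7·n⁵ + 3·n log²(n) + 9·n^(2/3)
7·n⁵

Looking at each term:
  - 7·n⁵ is O(n⁵)
  - 3·n log²(n) is O(n log² n)
  - 9·n^(2/3) is O(n^(2/3))

The term 7·n⁵ (O(n⁵)) grows fastest and dominates all others.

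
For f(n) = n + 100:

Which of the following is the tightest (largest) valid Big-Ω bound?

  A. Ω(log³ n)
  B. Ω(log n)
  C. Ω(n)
C

f(n) = n + 100 is Ω(n).
All listed options are valid Big-Ω bounds (lower bounds),
but Ω(n) is the tightest (largest valid bound).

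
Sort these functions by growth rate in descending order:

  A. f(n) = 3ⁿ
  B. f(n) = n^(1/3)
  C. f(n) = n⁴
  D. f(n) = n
A > C > D > B

Comparing growth rates:
A = 3ⁿ is O(3ⁿ)
C = n⁴ is O(n⁴)
D = n is O(n)
B = n^(1/3) is O(n^(1/3))

Therefore, the order from fastest to slowest is: A > C > D > B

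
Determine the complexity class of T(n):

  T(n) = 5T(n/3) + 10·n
Θ(n^log₃(5))

Master Theorem: a = 5, b = 3, f(n) = 10·n.
Compute the critical exponent d = log₃(5) = 1.465.
Compare f(n) = Θ(n) against n^d:
  k = 1 < d = 1.465, so f(n) = O(n^(d-ε)) — Case 1.
  The recursion cost dominates: T(n) = Θ(n^d) = Θ(n^log₃(5)).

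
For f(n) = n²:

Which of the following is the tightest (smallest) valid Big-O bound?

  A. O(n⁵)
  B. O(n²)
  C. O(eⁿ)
B

f(n) = n² is O(n²).
All listed options are valid Big-O bounds (upper bounds),
but O(n²) is the tightest (smallest valid bound).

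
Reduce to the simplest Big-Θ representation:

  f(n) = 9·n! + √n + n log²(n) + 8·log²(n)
Θ(n!)

Order the terms by growth rate: 8·log²(n) ≺ √n ≺ n log²(n) ≺ 9·n!.
The fastest-growing term 9·n! dominates as n → ∞; dropping its constant factor gives Θ(n!).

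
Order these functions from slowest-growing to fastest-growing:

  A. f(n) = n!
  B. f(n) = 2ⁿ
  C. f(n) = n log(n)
C < B < A

Comparing growth rates:
C = n log(n) is O(n log n)
B = 2ⁿ is O(2ⁿ)
A = n! is O(n!)

Therefore, the order from slowest to fastest is: C < B < A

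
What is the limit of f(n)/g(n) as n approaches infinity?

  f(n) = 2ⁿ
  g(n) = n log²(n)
∞

Since 2ⁿ (O(2ⁿ)) grows faster than n log²(n) (O(n log² n)),
the ratio f(n)/g(n) → ∞ as n → ∞.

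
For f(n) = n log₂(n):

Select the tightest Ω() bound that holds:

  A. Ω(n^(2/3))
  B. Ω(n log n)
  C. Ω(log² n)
B

f(n) = n log₂(n) is Ω(n log n).
All listed options are valid Big-Ω bounds (lower bounds),
but Ω(n log n) is the tightest (largest valid bound).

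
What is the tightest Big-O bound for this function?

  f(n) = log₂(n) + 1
O(log n)

The dominant term in log₂(n) + 1 is log₂(n), which is Θ(log n).
Lower-order terms (1) are asymptotically negligible.
Constants are absorbed, so the tightest bound is O(log n).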